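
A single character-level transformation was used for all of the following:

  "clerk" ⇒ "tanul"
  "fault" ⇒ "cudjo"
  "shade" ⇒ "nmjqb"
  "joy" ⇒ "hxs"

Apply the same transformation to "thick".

Two steps: reverse the string, then apply a Caesar shift of +9.
Applying it to thick: reverse → kciht; then shift: k+9=t, c+9=l, i+9=r, h+9=q, t+9=c.

tlrqc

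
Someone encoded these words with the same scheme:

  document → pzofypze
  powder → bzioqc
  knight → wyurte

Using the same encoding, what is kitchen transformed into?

A repeating key of period 2 is used — shifts +12, +11 over and over.
For kitchen: k+12=w, i+11=t, t+12=f, c+11=n, h+12=t, e+11=p, n+12=z.

wtfntpz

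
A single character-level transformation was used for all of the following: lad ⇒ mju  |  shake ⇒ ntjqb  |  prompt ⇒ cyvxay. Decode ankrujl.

The output letters match the input read backwards, each shifted +9: lad reversed is dal. Two steps: reverse the string, then apply a Caesar shift of +9.
Undoing it on ankrujl: shift back: a−9=r, n−9=e, k−9=b, r−9=i, u−9=l, j−9=a, l−9=c → rebilac; then reverse → caliber.

caliber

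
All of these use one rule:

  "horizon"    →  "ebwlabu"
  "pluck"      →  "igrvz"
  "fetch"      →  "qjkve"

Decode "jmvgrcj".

exclude

Treating letters as 0–25, the rule is x ↦ 7x + 7 (mod 26).
Reversing it on jmvgrcj: j(9)→15·(9−7)≡4=e; m(12)→15·(12−7)≡23=x; v(21)→15·(21−7)≡2=c; g(6)→15·(6−7)≡11=l; r(17)→15·(17−7)≡20=u; c(2)→15·(2−7)≡3=d; j(9)→15·(9−7)≡4=e (all mod 26).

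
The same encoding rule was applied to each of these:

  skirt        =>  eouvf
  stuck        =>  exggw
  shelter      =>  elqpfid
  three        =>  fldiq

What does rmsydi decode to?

A repeating key of period 2 is used — shifts +12, +4 over and over.
Decoding rmsydi: r−12=f, m−4=i, s−12=g, y−4=u, d−12=r, i−4=e.

figure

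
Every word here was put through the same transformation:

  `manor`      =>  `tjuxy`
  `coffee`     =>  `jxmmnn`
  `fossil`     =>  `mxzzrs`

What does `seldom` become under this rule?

The shift depends on letter class: consonant m→t is +7, but vowel a→j is +9. Vowels shift forward by 9 and consonants shift forward by 7.
On seldom: s(cons)+7=z, e(vowel)+9=n, l(cons)+7=s, d(cons)+7=k, o(vowel)+9=x, m(cons)+7=t.

znskxt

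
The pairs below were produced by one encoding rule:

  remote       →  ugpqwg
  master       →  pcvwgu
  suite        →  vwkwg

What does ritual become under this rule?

ukwwco

The shift depends on letter class: consonant r→u is +3, but vowel e→g is +2. Vowels shift forward by 2 and consonants shift forward by 3.
For ritual: r(cons)+3=u, i(vowel)+2=k, t(cons)+3=w, u(vowel)+2=w, a(vowel)+2=c, l(cons)+3=o.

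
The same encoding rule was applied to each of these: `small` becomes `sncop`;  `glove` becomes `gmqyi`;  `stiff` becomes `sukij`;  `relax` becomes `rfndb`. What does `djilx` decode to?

digit

Letter i (0-indexed) is shifted by i+0, so successive shifts are 0, 1, 2, ….
Undoing it on djilx: d−0=d, j−1=i, i−2=g, l−3=i, x−4=t.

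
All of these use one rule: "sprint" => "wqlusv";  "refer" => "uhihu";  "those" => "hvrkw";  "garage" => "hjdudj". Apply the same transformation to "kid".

gln

The output letters match the input read backwards, each shifted +3: sprint reversed is tnirps. The word is reversed, then every letter is shifted forward by 3.
On kid: reverse → dik; then shift: d+3=g, i+3=l, k+3=n.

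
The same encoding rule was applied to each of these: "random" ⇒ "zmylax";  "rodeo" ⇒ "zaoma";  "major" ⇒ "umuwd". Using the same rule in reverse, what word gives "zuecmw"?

Shifts by position in random: pos 0: r→z (+8), pos 1: a→m (+12), pos 2: n→y (+11), pos 3: d→l (+8), pos 4: o→a (+12), pos 5: m→x (+11) — repeating every 3. The shifts repeat in a cycle of length 3: positions 0,1,… shift by +8, +12, +11, then the pattern repeats.
Decoding zuecmw: z−8=r, u−12=i, e−11=t, c−8=u, m−12=a, w−11=l.

ritual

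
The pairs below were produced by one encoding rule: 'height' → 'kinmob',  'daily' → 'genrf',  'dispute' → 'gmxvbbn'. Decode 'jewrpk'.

In height: h→k is +3, e→i is +4, i→n is +5, g→m is +6 — the shift increases by 1 each position. Letter i (0-indexed) is shifted by i+3, so successive shifts are 3, 4, 5, ….
Decoding jewrpk: j−3=g, e−4=a, w−5=r, r−6=l, p−7=i, k−8=c.

garlic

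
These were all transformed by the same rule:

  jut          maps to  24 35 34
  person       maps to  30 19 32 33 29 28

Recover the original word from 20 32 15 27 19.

frame

j is letter #10 and maps to 24: an offset of 14. The number is (letter's place in the alphabet, a=1) + 14.
Undoing it on 20 32 15 27 19: 20→(20−14)÷1=6=f, 32→(32−14)÷1=18=r, 15→(15−14)÷1=1=a, 27→(27−14)÷1=13=m, 19→(19−14)÷1=5=e.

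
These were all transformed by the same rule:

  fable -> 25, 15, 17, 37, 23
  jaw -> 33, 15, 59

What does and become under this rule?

f(#6)→25 and a(#1)→15: differences scale by 2, so n = 2·pos + 13. Each letter becomes 2×(its alphabet position, a=1..z=26) + 13.
Applying it to and: a=1→15, n=14→41, d=4→21.

15, 41, 21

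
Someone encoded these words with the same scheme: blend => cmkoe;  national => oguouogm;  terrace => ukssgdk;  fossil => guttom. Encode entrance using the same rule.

kousgodk

The shift depends on letter class: consonant b→c is +1, but vowel e→k is +6. The rule splits by letter class: vowels +6, consonants +1.
For entrance: e(vowel)+6=k, n(cons)+1=o, t(cons)+1=u, r(cons)+1=s, a(vowel)+6=g, n(cons)+1=o, c(cons)+1=d, e(vowel)+6=k.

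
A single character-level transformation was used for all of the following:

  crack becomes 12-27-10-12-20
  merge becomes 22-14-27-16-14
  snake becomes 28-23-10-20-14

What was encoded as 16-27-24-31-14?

Each letter is replaced by its alphabet position (a=1..z=26) + 9.
Decoding 16-27-24-31-14: 16→(16−9)÷1=7=g, 27→(27−9)÷1=18=r, 24→(24−9)÷1=15=o, 31→(31−9)÷1=22=v, 14→(14−9)÷1=5=e.

grove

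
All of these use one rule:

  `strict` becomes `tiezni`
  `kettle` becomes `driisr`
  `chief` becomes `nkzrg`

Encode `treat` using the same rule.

ierji

s(18)→t(19) and t(19)→i(8) fit y≡15x+9 (mod 26); the inverse of 15 mod 26 is 7. Each letter's alphabet position (a=0..z=25) is mapped through 15·x+9 mod 26 — an affine cipher.
On treat: t(19)→15·19+9≡8=i; r(17)→15·17+9≡4=e; e(4)→15·4+9≡17=r; a(0)→15·0+9≡9=j; t(19)→15·19+9≡8=i (all mod 26).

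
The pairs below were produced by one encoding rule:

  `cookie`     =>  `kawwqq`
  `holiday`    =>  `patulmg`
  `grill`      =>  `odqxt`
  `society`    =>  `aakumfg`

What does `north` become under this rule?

vazfp

A repeating key of period 2 is used — shifts +8, +12 over and over.
For north: n+8=v, o+12=a, r+8=z, t+12=f, h+8=p.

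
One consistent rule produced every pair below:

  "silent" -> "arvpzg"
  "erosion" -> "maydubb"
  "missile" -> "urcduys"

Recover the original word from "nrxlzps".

In silent: s→a is +8, i→r is +9, l→v is +10, e→p is +11 — the shift increases by 1 each position. Each letter shifts forward by (position + 8), i.e. 8, 9, 10, … — the shift grows by one for each successive letter.
Reversing it on nrxlzps: n−8=f, r−9=i, x−10=n, l−11=a, z−12=n, p−13=c, s−14=e.

finance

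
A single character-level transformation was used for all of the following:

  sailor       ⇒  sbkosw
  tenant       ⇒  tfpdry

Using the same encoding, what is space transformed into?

In sailor: s→s is +0, a→b is +1, i→k is +2, l→o is +3 — the shift increases by 1 each position. Each letter shifts forward by its position index (0, 1, 2, …) — the shift grows by one for each successive letter.
Applying it to space: s+0=s, p+1=q, a+2=c, c+3=f, e+4=i.

sqcfi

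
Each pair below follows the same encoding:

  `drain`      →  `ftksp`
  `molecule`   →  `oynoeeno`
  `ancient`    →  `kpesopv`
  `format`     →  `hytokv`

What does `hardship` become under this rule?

The shift depends on letter class: consonant d→f is +2, but vowel a→k is +10. Vowels shift forward by 10 and consonants shift forward by 2.
On hardship: h(cons)+2=j, a(vowel)+10=k, r(cons)+2=t, d(cons)+2=f, s(cons)+2=u, h(cons)+2=j, i(vowel)+10=s, p(cons)+2=r.

jktfujsr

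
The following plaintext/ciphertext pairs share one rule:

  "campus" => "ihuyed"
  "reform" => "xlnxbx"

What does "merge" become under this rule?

Each letter shifts forward by (position + 6), i.e. 6, 7, 8, … — the shift grows by one for each successive letter.
On merge: m+6=s, e+7=l, r+8=z, g+9=p, e+10=o.

slzpo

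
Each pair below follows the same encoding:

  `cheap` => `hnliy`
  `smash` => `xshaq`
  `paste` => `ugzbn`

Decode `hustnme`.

The shift increases by 1 at each position, starting from +5: 5, 6, 7, ….
Undoing it on hustnme: h−5=c, u−6=o, s−7=l, t−8=l, n−9=e, m−10=c, e−11=t.

collect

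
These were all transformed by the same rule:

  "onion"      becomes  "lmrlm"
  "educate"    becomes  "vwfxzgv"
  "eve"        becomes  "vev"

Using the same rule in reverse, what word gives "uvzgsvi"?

feather

Each pair mirrors across the alphabet (o↔l, n↔m, i↔r): positions sum to 25. Letters are reflected about the middle of the alphabet (position → 25−position): Atbash.
Decoding uvzgsvi: u↔f, v↔e, z↔a, g↔t, s↔h, v↔e, i↔r.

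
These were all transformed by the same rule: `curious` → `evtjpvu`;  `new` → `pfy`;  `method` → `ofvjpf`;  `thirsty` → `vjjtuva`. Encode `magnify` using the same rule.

The shift depends on letter class: consonant c→e is +2, but vowel u→v is +1. The rule splits by letter class: vowels +1, consonants +2.
On magnify: m(cons)+2=o, a(vowel)+1=b, g(cons)+2=i, n(cons)+2=p, i(vowel)+1=j, f(cons)+2=h, y(cons)+2=a.

obipjha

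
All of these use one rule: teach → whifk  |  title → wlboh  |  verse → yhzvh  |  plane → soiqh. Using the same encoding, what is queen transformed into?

Shifts by position in teach: pos 0: t→w (+3), pos 1: e→h (+3), pos 2: a→i (+8), pos 3: c→f (+3), pos 4: h→k (+3) — repeating every 3. The shifts repeat in a cycle of length 3: positions 0,1,… shift by +3, +3, +8, then the pattern repeats.
Applying it to queen: q+3=t, u+3=x, e+8=m, e+3=h, n+3=q.

txmhq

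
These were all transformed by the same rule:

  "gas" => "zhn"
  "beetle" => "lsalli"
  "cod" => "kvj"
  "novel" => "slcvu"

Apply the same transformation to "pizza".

The output letters match the input read backwards, each shifted +7: gas reversed is sag. The word is reversed, then every letter is shifted forward by 7.
For pizza: reverse → azzip; then shift: a+7=h, z+7=g, z+7=g, i+7=p, p+7=w.

hggpw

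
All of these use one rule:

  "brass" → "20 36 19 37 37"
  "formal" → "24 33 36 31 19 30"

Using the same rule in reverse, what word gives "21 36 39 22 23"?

The number is (letter's place in the alphabet, a=1) + 18.
Undoing it on 21 36 39 22 23: 21→(21−18)÷1=3=c, 36→(36−18)÷1=18=r, 39→(39−18)÷1=21=u, 22→(22−18)÷1=4=d, 23→(23−18)÷1=5=e.

crude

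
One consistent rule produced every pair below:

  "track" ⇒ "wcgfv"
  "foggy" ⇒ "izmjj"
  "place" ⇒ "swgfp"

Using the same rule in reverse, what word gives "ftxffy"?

circus

The shifts repeat in a cycle of length 3: positions 0,1,… shift by +3, +11, +6, then the pattern repeats.
Undoing it on ftxffy: f−3=c, t−11=i, x−6=r, f−3=c, f−11=u, y−6=s.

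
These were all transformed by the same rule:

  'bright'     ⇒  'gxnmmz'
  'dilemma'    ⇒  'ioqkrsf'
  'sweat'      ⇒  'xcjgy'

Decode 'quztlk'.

lounge

Shifts by position in bright: pos 0: b→g (+5), pos 1: r→x (+6), pos 2: i→n (+5), pos 3: g→m (+6) — repeating every 2. It's a Vigenère-style cipher with numeric key [5,6]: position i shifts by key[i mod 2].
Undoing it on quztlk: q−5=l, u−6=o, z−5=u, t−6=n, l−5=g, k−6=e.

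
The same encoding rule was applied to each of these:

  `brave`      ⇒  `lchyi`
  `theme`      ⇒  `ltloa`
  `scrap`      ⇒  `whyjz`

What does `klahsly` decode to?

The output letters match the input read backwards, each shifted +7: brave reversed is evarb. Read the word backwards and shift each letter +7.
Undoing it on klahsly: shift back: k−7=d, l−7=e, a−7=t, h−7=a, s−7=l, l−7=e, y−7=r → detaler; then reverse → related.

related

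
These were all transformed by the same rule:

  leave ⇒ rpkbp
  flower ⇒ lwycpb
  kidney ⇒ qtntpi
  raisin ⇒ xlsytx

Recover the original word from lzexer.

fourth

Shifts by position in leave: pos 0: l→r (+6), pos 1: e→p (+11), pos 2: a→k (+10), pos 3: v→b (+6), pos 4: e→p (+11) — repeating every 3. It's a Vigenère-style cipher with numeric key [6,11,10]: position i shifts by key[i mod 3].
Undoing it on lzexer: l−6=f, z−11=o, e−10=u, x−6=r, e−11=t, r−10=h.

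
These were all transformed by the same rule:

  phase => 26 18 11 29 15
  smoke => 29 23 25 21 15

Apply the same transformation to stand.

29 30 11 24 14

p is letter #16 and maps to 26: an offset of 10. Letters become their 1-based position plus 10 (so a→11, b→12, …).
Applying it to stand: s=19→29, t=20→30, a=1→11, n=14→24, d=4→14.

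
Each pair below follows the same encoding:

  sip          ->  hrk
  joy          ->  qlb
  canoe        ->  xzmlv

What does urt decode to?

fig

This is the alphabet-reversal cipher (Atbash): a becomes z, b becomes y, etc.
Undoing it on urt: u↔f, r↔i, t↔g.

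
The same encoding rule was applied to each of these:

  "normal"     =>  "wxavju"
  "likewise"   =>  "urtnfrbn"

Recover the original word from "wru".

Compare letters: n→w is +9, o→x is +9, r→a is +9 — a constant shift. Each letter is shifted forward by 9 in the alphabet (a Caesar shift of +9).
Reversing it on wru: w−9=n, r−9=i, u−9=l.

nil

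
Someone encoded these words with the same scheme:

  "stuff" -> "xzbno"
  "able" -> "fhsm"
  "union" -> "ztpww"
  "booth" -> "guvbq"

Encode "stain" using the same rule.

Each letter shifts forward by (position + 5), i.e. 5, 6, 7, … — the shift grows by one for each successive letter.
For stain: s+5=x, t+6=z, a+7=h, i+8=q, n+9=w.

xzhqw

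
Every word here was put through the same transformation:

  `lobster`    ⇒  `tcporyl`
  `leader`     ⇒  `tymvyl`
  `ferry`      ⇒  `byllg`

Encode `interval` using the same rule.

kzrylxmt

l(11)→t(19) and o(14)→c(2) fit y≡3x+12 (mod 26); the inverse of 3 mod 26 is 9. This is an affine cipher: with a=0,…,z=25, each position x becomes (3x+12) mod 26.
For interval: i(8)→3·8+12≡10=k; n(13)→3·13+12≡25=z; t(19)→3·19+12≡17=r; e(4)→3·4+12≡24=y; r(17)→3·17+12≡11=l; v(21)→3·21+12≡23=x; a(0)→3·0+12≡12=m; l(11)→3·11+12≡19=t (all mod 26).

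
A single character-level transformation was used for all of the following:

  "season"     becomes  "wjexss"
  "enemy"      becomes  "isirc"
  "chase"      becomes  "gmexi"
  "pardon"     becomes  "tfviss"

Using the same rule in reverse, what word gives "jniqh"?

field

Shifts by position in season: pos 0: s→w (+4), pos 1: e→j (+5), pos 2: a→e (+4), pos 3: s→x (+5) — repeating every 2. It's a Vigenère-style cipher with numeric key [4,5]: position i shifts by key[i mod 2].
Decoding jniqh: j−4=f, n−5=i, i−4=e, q−5=l, h−4=d.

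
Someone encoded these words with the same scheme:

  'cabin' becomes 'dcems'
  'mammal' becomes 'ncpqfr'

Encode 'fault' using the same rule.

gcxpy

In cabin: c→d is +1, a→c is +2, b→e is +3, i→m is +4 — the shift increases by 1 each position. Each letter shifts forward by (position + 1), i.e. 1, 2, 3, … — the shift grows by one for each successive letter.
For fault: f+1=g, a+2=c, u+3=x, l+4=p, t+5=y.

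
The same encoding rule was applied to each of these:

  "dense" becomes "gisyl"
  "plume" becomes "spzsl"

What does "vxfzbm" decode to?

The shift increases by 1 at each position, starting from +3: 3, 4, 5, ….
Reversing it on vxfzbm: v−3=s, x−4=t, f−5=a, z−6=t, b−7=u, m−8=e.

statue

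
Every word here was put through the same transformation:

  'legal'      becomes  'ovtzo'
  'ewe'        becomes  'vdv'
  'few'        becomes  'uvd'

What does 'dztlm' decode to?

Each pair mirrors across the alphabet (l↔o, e↔v, g↔t): positions sum to 25. Each letter is replaced by its mirror in the alphabet: a↔z, b↔y, c↔x, and so on (the Atbash cipher).
Decoding dztlm: d↔w, z↔a, t↔g, l↔o, m↔n.

wagon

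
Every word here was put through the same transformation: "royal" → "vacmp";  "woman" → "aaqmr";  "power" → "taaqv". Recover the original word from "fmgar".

A repeating key of period 2 is used — shifts +4, +12 over and over.
Undoing it on fmgar: f−4=b, m−12=a, g−4=c, a−12=o, r−4=n.

bacon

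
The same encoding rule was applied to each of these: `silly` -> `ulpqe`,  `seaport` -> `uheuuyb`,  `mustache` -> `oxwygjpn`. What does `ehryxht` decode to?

central

In silly: s→u is +2, i→l is +3, l→p is +4, l→q is +5 — the shift increases by 1 each position. Letter i (0-indexed) is shifted by i+2, so successive shifts are 2, 3, 4, ….
Reversing it on ehryxht: e−2=c, h−3=e, r−4=n, y−5=t, x−6=r, h−7=a, t−8=l.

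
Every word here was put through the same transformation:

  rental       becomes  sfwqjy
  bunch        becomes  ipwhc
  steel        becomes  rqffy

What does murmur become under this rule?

r(17)→s(18) and e(4)→f(5) fit y≡25x+9 (mod 26); the inverse of 25 mod 26 is 25. This is an affine cipher: with a=0,…,z=25, each position x becomes (25x+9) mod 26.
For murmur: m(12)→25·12+9≡23=x; u(20)→25·20+9≡15=p; r(17)→25·17+9≡18=s; m(12)→25·12+9≡23=x; u(20)→25·20+9≡15=p; r(17)→25·17+9≡18=s (all mod 26).

xpsxps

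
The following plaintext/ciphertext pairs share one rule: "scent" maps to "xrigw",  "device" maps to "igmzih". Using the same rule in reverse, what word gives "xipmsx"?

toilet

Two steps: reverse the string, then apply a Caesar shift of +4.
Decoding xipmsx: shift back: x−4=t, i−4=e, p−4=l, m−4=i, s−4=o, x−4=t → teliot; then reverse → toilet.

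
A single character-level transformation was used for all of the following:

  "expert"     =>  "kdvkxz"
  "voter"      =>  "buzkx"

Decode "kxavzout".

eruption

Compare letters: e→k is +6, x→d is +6, p→v is +6 — a constant shift. Every letter moves 6 places later in the alphabet, wrapping around z→a.
Undoing it on kxavzout: k−6=e, x−6=r, a−6=u, v−6=p, z−6=t, o−6=i, u−6=o, t−6=n.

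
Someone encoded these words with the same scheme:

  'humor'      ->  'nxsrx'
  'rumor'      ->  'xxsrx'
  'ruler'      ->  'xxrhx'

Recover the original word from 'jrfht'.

Shifts by position in humor: pos 0: h→n (+6), pos 1: u→x (+3), pos 2: m→s (+6), pos 3: o→r (+3) — repeating every 2. It's a Vigenère-style cipher with numeric key [6,3]: position i shifts by key[i mod 2].
Undoing it on jrfht: j−6=d, r−3=o, f−6=z, h−3=e, t−6=n.

dozen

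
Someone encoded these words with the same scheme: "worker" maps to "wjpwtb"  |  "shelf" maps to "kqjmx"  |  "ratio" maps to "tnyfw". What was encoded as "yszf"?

The output letters match the input read backwards, each shifted +5: worker reversed is rekrow. Read the word backwards and shift each letter +5.
Reversing it on yszf: shift back: y−5=t, s−5=n, z−5=u, f−5=a → tnua; then reverse → aunt.

aunt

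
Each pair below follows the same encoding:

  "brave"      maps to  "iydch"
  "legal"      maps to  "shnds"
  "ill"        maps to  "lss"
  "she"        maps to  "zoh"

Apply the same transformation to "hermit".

ohytla

The shift depends on letter class: consonant b→i is +7, but vowel a→d is +3. The rule splits by letter class: vowels +3, consonants +7.
For hermit: h(cons)+7=o, e(vowel)+3=h, r(cons)+7=y, m(cons)+7=t, i(vowel)+3=l, t(cons)+7=a.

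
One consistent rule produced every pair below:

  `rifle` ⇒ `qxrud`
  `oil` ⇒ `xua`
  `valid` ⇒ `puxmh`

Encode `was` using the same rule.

emi

The output letters match the input read backwards, each shifted +12: rifle reversed is elfir. Read the word backwards and shift each letter +12.
Applying it to was: reverse → saw; then shift: s+12=e, a+12=m, w+12=i.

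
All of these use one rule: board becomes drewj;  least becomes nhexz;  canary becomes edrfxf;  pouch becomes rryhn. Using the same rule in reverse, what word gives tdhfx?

Letter i (0-indexed) is shifted by i+2, so successive shifts are 2, 3, 4, ….
Decoding tdhfx: t−2=r, d−3=a, h−4=d, f−5=a, x−6=r.

radar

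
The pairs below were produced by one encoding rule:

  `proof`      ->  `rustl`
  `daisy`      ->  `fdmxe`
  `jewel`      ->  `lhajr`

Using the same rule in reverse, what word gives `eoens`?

claim

In proof: p→r is +2, r→u is +3, o→s is +4, o→t is +5 — the shift increases by 1 each position. Each letter shifts forward by (position + 2), i.e. 2, 3, 4, … — the shift grows by one for each successive letter.
Reversing it on eoens: e−2=c, o−3=l, e−4=a, n−5=i, s−6=m.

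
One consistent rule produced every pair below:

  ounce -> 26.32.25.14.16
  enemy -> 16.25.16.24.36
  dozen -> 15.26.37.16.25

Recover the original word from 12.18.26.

ago

Letters become their 1-based position plus 11 (so a→12, b→13, …).
Decoding 12.18.26: 12→(12−11)÷1=1=a, 18→(18−11)÷1=7=g, 26→(26−11)÷1=15=o.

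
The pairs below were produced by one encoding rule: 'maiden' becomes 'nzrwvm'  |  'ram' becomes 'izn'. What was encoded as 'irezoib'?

rivalry

Each pair mirrors across the alphabet (m↔n, a↔z, i↔r): positions sum to 25. This is the alphabet-reversal cipher (Atbash): a becomes z, b becomes y, etc.
Decoding irezoib: i↔r, r↔i, e↔v, z↔a, o↔l, i↔r, b↔y.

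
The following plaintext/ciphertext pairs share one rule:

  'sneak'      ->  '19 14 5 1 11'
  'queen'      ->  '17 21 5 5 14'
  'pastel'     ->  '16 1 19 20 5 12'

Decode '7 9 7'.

gig

s is letter #19 and maps to 19: an offset of 0. Each letter is replaced by its alphabet position (a=1, b=2, …, z=26).
Decoding 7 9 7: 7=g, 9=i, 7=g.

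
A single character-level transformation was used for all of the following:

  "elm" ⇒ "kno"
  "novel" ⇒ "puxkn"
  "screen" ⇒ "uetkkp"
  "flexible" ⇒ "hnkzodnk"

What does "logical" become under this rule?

The shift depends on letter class: consonant l→n is +2, but vowel e→k is +6. Vowels shift forward by 6 and consonants shift forward by 2.
Applying it to logical: l(cons)+2=n, o(vowel)+6=u, g(cons)+2=i, i(vowel)+6=o, c(cons)+2=e, a(vowel)+6=g, l(cons)+2=n.

nuioegn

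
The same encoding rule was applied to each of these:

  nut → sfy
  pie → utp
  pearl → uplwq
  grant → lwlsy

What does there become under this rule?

The shift depends on letter class: consonant n→s is +5, but vowel u→f is +11. Vowels shift forward by 11 and consonants shift forward by 5.
For there: t(cons)+5=y, h(cons)+5=m, e(vowel)+11=p, r(cons)+5=w, e(vowel)+11=p.

ympwp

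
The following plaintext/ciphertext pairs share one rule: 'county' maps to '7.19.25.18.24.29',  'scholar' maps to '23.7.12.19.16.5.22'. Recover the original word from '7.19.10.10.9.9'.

c is letter #3 and maps to 7: an offset of 4. Letters become their 1-based position plus 4 (so a→5, b→6, …).
Reversing it on 7.19.10.10.9.9: 7→(7−4)÷1=3=c, 19→(19−4)÷1=15=o, 10→(10−4)÷1=6=f, 10→(10−4)÷1=6=f, 9→(9−4)÷1=5=e, 9→(9−4)÷1=5=e.

coffee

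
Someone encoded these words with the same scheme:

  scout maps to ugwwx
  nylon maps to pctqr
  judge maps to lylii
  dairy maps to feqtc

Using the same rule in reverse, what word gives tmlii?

ridge

The shifts repeat in a cycle of length 3: positions 0,1,… shift by +2, +4, +8, then the pattern repeats.
Undoing it on tmlii: t−2=r, m−4=i, l−8=d, i−2=g, i−4=e.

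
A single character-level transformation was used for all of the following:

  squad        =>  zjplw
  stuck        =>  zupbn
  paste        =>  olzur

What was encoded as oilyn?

s(18)→z(25) and q(16)→j(9) fit y≡21x+11 (mod 26); the inverse of 21 mod 26 is 5. Treating letters as 0–25, the rule is x ↦ 21x + 11 (mod 26).
Undoing it on oilyn: o(14)→5·(14−11)≡15=p; i(8)→5·(8−11)≡11=l; l(11)→5·(11−11)≡0=a; y(24)→5·(24−11)≡13=n; n(13)→5·(13−11)≡10=k (all mod 26).

plank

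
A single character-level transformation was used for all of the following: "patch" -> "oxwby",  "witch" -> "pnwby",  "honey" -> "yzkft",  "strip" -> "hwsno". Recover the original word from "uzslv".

p(15)→o(14) and a(0)→x(23) fit y≡15x+23 (mod 26); the inverse of 15 mod 26 is 7. Each letter's alphabet position (a=0..z=25) is mapped through 15·x+23 mod 26 — an affine cipher.
Undoing it on uzslv: u(20)→7·(20−23)≡5=f; z(25)→7·(25−23)≡14=o; s(18)→7·(18−23)≡17=r; l(11)→7·(11−23)≡20=u; v(21)→7·(21−23)≡12=m (all mod 26).

forum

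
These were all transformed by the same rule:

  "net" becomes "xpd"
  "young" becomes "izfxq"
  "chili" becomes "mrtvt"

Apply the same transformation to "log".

vzq

The shift depends on letter class: consonant n→x is +10, but vowel e→p is +11. Two shifts are in play — +11 for a/e/i/o/u, +10 for every other letter.
For log: l(cons)+10=v, o(vowel)+11=z, g(cons)+10=q.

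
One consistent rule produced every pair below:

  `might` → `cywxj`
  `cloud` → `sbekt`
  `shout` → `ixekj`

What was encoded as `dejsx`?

notch

Compare letters: m→c is +16, i→y is +16, g→w is +16 — a constant shift. It's a constant shift of +16 (ROT16).
Reversing it on dejsx: d−16=n, e−16=o, j−16=t, s−16=c, x−16=h.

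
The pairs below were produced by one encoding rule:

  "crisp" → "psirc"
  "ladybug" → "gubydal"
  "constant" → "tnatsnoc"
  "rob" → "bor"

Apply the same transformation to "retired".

deriter

The output letters match the input read backwards: crisp reversed is psirc. It's just the letters in reverse order.
For retired: reverse → deriter.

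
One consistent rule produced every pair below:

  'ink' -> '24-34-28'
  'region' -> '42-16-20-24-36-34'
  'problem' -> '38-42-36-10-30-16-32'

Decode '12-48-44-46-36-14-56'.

i(#9)→24 and n(#14)→34: differences scale by 2, so n = 2·pos + 6. With a=1..z=26, the number is 2·pos + 6.
Decoding 12-48-44-46-36-14-56: 12→(12−6)÷2=3=c, 48→(48−6)÷2=21=u, 44→(44−6)÷2=19=s, 46→(46−6)÷2=20=t, 36→(36−6)÷2=15=o, 14→(14−6)÷2=4=d, 56→(56−6)÷2=25=y.

custody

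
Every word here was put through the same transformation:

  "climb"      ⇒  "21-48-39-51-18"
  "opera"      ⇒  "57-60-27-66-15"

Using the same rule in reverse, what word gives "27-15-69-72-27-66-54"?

c(#3)→21 and l(#12)→48: differences scale by 3, so n = 3·pos + 12. Each letter becomes 3×(its alphabet position, a=1..z=26) + 12.
Decoding 27-15-69-72-27-66-54: 27→(27−12)÷3=5=e, 15→(15−12)÷3=1=a, 69→(69−12)÷3=19=s, 72→(72−12)÷3=20=t, 27→(27−12)÷3=5=e, 66→(66−12)÷3=18=r, 54→(54−12)÷3=14=n.

eastern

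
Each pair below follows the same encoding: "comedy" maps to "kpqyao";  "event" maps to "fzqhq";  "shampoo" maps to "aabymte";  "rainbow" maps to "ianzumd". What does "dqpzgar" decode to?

The output letters match the input read backwards, each shifted +12: comedy reversed is ydemoc. Two steps: reverse the string, then apply a Caesar shift of +12.
Undoing it on dqpzgar: shift back: d−12=r, q−12=e, p−12=d, z−12=n, g−12=u, a−12=o, r−12=f → rednuof; then reverse → founder.

founder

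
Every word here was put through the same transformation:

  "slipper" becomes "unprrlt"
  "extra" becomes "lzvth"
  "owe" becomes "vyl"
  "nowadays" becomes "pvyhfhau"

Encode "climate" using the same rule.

The shift depends on letter class: consonant s→u is +2, but vowel i→p is +7. Two shifts are in play — +7 for a/e/i/o/u, +2 for every other letter.
On climate: c(cons)+2=e, l(cons)+2=n, i(vowel)+7=p, m(cons)+2=o, a(vowel)+7=h, t(cons)+2=v, e(vowel)+7=l.

enpohvl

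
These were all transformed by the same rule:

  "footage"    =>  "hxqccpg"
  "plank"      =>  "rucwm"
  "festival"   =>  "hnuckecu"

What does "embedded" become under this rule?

Shifts by position in footage: pos 0: f→h (+2), pos 1: o→x (+9), pos 2: o→q (+2), pos 3: t→c (+9) — repeating every 2. It's a Vigenère-style cipher with numeric key [2,9]: position i shifts by key[i mod 2].
For embedded: e+2=g, m+9=v, b+2=d, e+9=n, d+2=f, d+9=m, e+2=g, d+9=m.

gvdnfmgm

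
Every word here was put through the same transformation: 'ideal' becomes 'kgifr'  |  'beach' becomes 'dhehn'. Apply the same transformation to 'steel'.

uwijr

In ideal: i→k is +2, d→g is +3, e→i is +4, a→f is +5 — the shift increases by 1 each position. The shift increases by 1 at each position, starting from +2: 2, 3, 4, ….
For steel: s+2=u, t+3=w, e+4=i, e+5=j, l+6=r.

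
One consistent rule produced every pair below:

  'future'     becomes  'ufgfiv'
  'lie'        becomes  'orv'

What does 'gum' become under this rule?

tfn

Each pair mirrors across the alphabet (f↔u, u↔f, t↔g): positions sum to 25. Letters are reflected about the middle of the alphabet (position → 25−position): Atbash.
For gum: g↔t, u↔f, m↔n.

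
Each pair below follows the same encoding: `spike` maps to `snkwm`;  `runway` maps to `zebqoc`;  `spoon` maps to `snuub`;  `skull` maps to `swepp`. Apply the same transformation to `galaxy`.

Treating letters as 0–25, the rule is x ↦ 19x + 14 (mod 26).
Applying it to galaxy: g(6)→19·6+14≡24=y; a(0)→19·0+14≡14=o; l(11)→19·11+14≡15=p; a(0)→19·0+14≡14=o; x(23)→19·23+14≡9=j; y(24)→19·24+14≡2=c (all mod 26).

yopojc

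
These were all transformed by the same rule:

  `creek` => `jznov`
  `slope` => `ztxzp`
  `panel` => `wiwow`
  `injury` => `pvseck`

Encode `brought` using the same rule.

In creek: c→j is +7, r→z is +8, e→n is +9, e→o is +10 — the shift increases by 1 each position. The shift increases by 1 at each position, starting from +7: 7, 8, 9, ….
Applying it to brought: b+7=i, r+8=z, o+9=x, u+10=e, g+11=r, h+12=t, t+13=g.

izxertg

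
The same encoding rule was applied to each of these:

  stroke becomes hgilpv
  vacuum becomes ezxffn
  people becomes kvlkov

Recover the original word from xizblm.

Each pair mirrors across the alphabet (s↔h, t↔g, r↔i): positions sum to 25. Each letter is replaced by its mirror in the alphabet: a↔z, b↔y, c↔x, and so on (the Atbash cipher).
Undoing it on xizblm: x↔c, i↔r, z↔a, b↔y, l↔o, m↔n.

crayon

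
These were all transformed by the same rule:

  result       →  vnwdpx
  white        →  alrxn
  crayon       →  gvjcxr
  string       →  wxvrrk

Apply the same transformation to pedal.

tnhjp

The shift depends on letter class: consonant r→v is +4, but vowel e→n is +9. Two shifts are in play — +9 for a/e/i/o/u, +4 for every other letter.
On pedal: p(cons)+4=t, e(vowel)+9=n, d(cons)+4=h, a(vowel)+9=j, l(cons)+4=p.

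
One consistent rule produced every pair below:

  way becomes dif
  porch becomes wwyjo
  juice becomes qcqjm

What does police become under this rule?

The shift depends on letter class: consonant w→d is +7, but vowel a→i is +8. Two shifts are in play — +8 for a/e/i/o/u, +7 for every other letter.
For police: p(cons)+7=w, o(vowel)+8=w, l(cons)+7=s, i(vowel)+8=q, c(cons)+7=j, e(vowel)+8=m.

wwsqjm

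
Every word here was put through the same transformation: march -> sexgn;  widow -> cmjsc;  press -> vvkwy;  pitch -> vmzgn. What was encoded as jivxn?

Shifts by position in march: pos 0: m→s (+6), pos 1: a→e (+4), pos 2: r→x (+6), pos 3: c→g (+4) — repeating every 2. The shifts repeat in a cycle of length 2: positions 0,1,… shift by +6, +4, then the pattern repeats.
Reversing it on jivxn: j−6=d, i−4=e, v−6=p, x−4=t, n−6=h.

depth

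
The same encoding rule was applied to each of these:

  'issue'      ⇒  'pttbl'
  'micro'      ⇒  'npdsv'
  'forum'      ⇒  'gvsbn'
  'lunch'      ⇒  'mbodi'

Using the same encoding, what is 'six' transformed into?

tpy

The shift depends on letter class: consonant s→t is +1, but vowel i→p is +7. Vowels shift forward by 7 and consonants shift forward by 1.
On six: s(cons)+1=t, i(vowel)+7=p, x(cons)+1=y.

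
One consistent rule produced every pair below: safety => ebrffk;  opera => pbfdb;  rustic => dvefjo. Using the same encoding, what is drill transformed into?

The shift depends on letter class: consonant s→e is +12, but vowel a→b is +1. The rule splits by letter class: vowels +1, consonants +12.
Applying it to drill: d(cons)+12=p, r(cons)+12=d, i(vowel)+1=j, l(cons)+12=x, l(cons)+12=x.

pdjxx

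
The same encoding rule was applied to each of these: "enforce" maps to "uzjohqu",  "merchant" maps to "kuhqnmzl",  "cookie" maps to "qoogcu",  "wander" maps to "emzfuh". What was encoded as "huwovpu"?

resolve

Each letter's alphabet position (a=0..z=25) is mapped through 15·x+12 mod 26 — an affine cipher.
Undoing it on huwovpu: h(7)→7·(7−12)≡17=r; u(20)→7·(20−12)≡4=e; w(22)→7·(22−12)≡18=s; o(14)→7·(14−12)≡14=o; v(21)→7·(21−12)≡11=l; p(15)→7·(15−12)≡21=v; u(20)→7·(20−12)≡4=e (all mod 26).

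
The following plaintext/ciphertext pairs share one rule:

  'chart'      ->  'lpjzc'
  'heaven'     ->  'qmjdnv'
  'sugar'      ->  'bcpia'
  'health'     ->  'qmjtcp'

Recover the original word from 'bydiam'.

Shifts by position in chart: pos 0: c→l (+9), pos 1: h→p (+8), pos 2: a→j (+9), pos 3: r→z (+8) — repeating every 2. It's a Vigenère-style cipher with numeric key [9,8]: position i shifts by key[i mod 2].
Undoing it on bydiam: b−9=s, y−8=q, d−9=u, i−8=a, a−9=r, m−8=e.

square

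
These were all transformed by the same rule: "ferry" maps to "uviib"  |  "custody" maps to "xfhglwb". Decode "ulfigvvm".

fourteen

Each pair mirrors across the alphabet (f↔u, e↔v, r↔i): positions sum to 25. Each letter is replaced by its mirror in the alphabet: a↔z, b↔y, c↔x, and so on (the Atbash cipher).
Reversing it on ulfigvvm: u↔f, l↔o, f↔u, i↔r, g↔t, v↔e, v↔e, m↔n.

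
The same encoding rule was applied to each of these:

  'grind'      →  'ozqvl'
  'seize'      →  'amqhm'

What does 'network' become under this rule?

Compare letters: g→o is +8, r→z is +8, i→q is +8 — a constant shift. Every letter moves 8 places later in the alphabet, wrapping around z→a.
On network: n+8=v, e+8=m, t+8=b, w+8=e, o+8=w, r+8=z, k+8=s.

vmbewzs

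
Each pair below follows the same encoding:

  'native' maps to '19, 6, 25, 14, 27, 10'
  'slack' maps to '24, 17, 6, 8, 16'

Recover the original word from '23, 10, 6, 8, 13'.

reach

n is letter #14 and maps to 19: an offset of 5. Each letter is replaced by its alphabet position (a=1..z=26) + 5.
Reversing it on 23, 10, 6, 8, 13: 23→(23−5)÷1=18=r, 10→(10−5)÷1=5=e, 6→(6−5)÷1=1=a, 8→(8−5)÷1=3=c, 13→(13−5)÷1=8=h.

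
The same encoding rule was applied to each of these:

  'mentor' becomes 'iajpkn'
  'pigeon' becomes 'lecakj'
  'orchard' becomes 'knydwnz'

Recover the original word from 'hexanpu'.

liberty

Compare letters: m→i is +22, e→a is +22, n→j is +22 — a constant shift. It's a constant shift of +22 (ROT22).
Decoding hexanpu: h−22=l, e−22=i, x−22=b, a−22=e, n−22=r, p−22=t, u−22=y.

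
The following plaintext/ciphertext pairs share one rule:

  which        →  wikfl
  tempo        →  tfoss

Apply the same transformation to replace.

In which: w→w is +0, h→i is +1, i→k is +2, c→f is +3 — the shift increases by 1 each position. The shift increases by 1 at each position, starting from +0: 0, 1, 2, ….
Applying it to replace: r+0=r, e+1=f, p+2=r, l+3=o, a+4=e, c+5=h, e+6=k.

rfroehk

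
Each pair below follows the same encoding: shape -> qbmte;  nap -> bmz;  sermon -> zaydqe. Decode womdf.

track

The output letters match the input read backwards, each shifted +12: shape reversed is epahs. The word is reversed, then every letter is shifted forward by 12.
Undoing it on womdf: shift back: w−12=k, o−12=c, m−12=a, d−12=r, f−12=t → kcart; then reverse → track.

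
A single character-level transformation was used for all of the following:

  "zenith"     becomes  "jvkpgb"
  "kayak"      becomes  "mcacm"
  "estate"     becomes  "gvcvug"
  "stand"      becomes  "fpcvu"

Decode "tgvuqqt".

rooster

The output letters match the input read backwards, each shifted +2: zenith reversed is htinez. Read the word backwards and shift each letter +2.
Decoding tgvuqqt: shift back: t−2=r, g−2=e, v−2=t, u−2=s, q−2=o, q−2=o, t−2=r → retsoor; then reverse → rooster.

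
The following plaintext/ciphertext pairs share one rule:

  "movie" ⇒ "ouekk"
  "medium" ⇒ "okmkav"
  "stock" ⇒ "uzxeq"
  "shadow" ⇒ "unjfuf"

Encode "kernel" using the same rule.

Shifts by position in movie: pos 0: m→o (+2), pos 1: o→u (+6), pos 2: v→e (+9), pos 3: i→k (+2), pos 4: e→k (+6) — repeating every 3. It's a Vigenère-style cipher with numeric key [2,6,9]: position i shifts by key[i mod 3].
Applying it to kernel: k+2=m, e+6=k, r+9=a, n+2=p, e+6=k, l+9=u.

mkapku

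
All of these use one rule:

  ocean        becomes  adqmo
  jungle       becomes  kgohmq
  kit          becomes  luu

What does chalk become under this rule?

Vowels shift forward by 12 and consonants shift forward by 1.
For chalk: c(cons)+1=d, h(cons)+1=i, a(vowel)+12=m, l(cons)+1=m, k(cons)+1=l.

dimml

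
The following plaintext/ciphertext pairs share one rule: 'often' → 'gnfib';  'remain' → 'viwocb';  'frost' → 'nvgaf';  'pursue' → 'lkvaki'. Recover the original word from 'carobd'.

o(14)→g(6) and f(5)→n(13) fit y≡5x+14 (mod 26); the inverse of 5 mod 26 is 21. Treating letters as 0–25, the rule is x ↦ 5x + 14 (mod 26).
Reversing it on carobd: c(2)→21·(2−14)≡8=i; a(0)→21·(0−14)≡18=s; r(17)→21·(17−14)≡11=l; o(14)→21·(14−14)≡0=a; b(1)→21·(1−14)≡13=n; d(3)→21·(3−14)≡3=d (all mod 26).

island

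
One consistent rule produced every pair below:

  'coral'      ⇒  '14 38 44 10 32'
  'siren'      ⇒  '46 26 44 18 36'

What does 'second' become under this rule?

46 18 14 38 36 16

c(#3)→14 and o(#15)→38: differences scale by 2, so n = 2·pos + 8. With a=1..z=26, the number is 2·pos + 8.
For second: s=19→46, e=5→18, c=3→14, o=15→38, n=14→36, d=4→16.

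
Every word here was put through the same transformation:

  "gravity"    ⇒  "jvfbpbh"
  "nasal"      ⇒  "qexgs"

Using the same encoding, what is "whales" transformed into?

zlfrla

In gravity: g→j is +3, r→v is +4, a→f is +5, v→b is +6 — the shift increases by 1 each position. Letter i (0-indexed) is shifted by i+3, so successive shifts are 3, 4, 5, ….
For whales: w+3=z, h+4=l, a+5=f, l+6=r, e+7=l, s+8=a.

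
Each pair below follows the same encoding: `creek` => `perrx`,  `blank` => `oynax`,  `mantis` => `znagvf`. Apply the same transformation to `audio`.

nhqvb

Compare letters: c→p is +13, r→e is +13, e→r is +13 — a constant shift. Each letter is shifted forward by 13 in the alphabet (a Caesar shift of +13).
For audio: a+13=n, u+13=h, d+13=q, i+13=v, o+13=b.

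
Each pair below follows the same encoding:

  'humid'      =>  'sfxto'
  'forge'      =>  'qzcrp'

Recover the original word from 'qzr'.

Compare letters: h→s is +11, u→f is +11, m→x is +11 — a constant shift. Every letter moves 11 places later in the alphabet, wrapping around z→a.
Decoding qzr: q−11=f, z−11=o, r−11=g.

fog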